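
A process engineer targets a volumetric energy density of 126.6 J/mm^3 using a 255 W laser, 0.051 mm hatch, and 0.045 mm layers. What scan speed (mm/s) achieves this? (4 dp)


v = 255 / (126.6*0.051*0.045) = 877.6549 mm/s


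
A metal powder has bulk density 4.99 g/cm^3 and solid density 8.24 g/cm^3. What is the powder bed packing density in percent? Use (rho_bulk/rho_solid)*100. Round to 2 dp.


Packing = (4.99/8.24)*100 = 60.56 %


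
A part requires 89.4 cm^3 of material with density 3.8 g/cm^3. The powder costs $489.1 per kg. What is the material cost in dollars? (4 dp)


Mass = 89.4*3.8/1000 = 0.33972 kg
Cost = 0.33972 * 489.1 = 166.1571 $


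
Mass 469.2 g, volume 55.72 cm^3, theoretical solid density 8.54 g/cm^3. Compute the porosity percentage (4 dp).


rho_part = 469.2 / 55.72 = 8.4206748 g/cm^3
Porosity = (1 - 8.4206748/8.54)*100 = 1.3973 %


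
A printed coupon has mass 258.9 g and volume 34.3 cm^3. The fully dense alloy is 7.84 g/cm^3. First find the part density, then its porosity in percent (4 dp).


rho_part = 258.9 / 34.3 = 7.54810496 g/cm^3
Porosity = (1 - 7.54810496/7.84)*100 = 3.7232 %


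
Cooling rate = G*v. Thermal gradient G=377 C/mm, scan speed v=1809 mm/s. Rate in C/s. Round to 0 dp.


CR = 377 * 1809 = 681993 C/s


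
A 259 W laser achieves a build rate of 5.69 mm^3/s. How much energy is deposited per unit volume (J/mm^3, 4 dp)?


SE = 259 / 5.69 = 45.5185 J/mm^3


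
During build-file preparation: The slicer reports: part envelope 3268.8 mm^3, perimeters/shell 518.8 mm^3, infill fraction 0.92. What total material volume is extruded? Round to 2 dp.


V_infill = (3268.8 - 518.8) * 0.92 = 2530.0
V_total = 518.8 + 2530.0 = 3048.8 mm^3


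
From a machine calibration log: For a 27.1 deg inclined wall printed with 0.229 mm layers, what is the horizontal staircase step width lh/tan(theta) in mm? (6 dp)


step = 0.229 / tan(27.1) = 0.447505 mm


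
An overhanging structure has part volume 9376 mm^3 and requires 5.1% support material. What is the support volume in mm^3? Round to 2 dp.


V_support = 9376 * 0.051 = 478.18 mm^3


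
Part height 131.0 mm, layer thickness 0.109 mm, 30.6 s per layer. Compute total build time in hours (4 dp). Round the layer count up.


Layers = ceil(131.0/0.109) = 1202
t = 1202 * 30.6 / 3600 = 10.217 hrs


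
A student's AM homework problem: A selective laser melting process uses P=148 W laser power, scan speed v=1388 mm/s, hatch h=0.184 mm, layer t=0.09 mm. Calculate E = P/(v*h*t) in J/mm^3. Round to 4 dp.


E = 148 / (1388*0.184*0.09) = 6.4389 J/mm^3


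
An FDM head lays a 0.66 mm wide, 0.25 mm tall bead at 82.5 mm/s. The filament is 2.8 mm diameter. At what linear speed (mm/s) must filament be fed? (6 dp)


Q = 0.66 * 0.25 * 82.5 = 13.6125 mm^3/s
A_fil = pi*(2.8/2)^2 = 6.1575216 mm^2
v_feed = 13.6125 / 6.1575216 = 2.210711 mm/s


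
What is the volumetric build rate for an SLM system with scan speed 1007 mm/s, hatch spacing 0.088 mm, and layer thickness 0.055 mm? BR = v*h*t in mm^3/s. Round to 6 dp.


Rate = 1007 * 0.088 * 0.055 = 4.87388 mm^3/s


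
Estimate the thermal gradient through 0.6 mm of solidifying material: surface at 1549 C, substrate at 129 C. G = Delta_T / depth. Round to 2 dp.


G = (1549-129)/0.6 = 2366.67 C/mm


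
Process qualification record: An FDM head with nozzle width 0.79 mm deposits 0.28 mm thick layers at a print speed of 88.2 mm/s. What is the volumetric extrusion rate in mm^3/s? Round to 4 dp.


Rate = 0.79 * 0.28 * 88.2 = 19.5098 mm^3/s


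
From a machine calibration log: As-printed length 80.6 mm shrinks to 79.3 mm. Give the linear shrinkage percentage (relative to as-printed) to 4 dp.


Shrinkage = ((80.6-79.3)/80.6)*100 = 1.6129 %


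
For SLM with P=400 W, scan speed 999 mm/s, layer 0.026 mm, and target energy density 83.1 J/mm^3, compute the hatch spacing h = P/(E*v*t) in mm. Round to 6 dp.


h = 400 / (83.1*999*0.026) = 0.185319 mm


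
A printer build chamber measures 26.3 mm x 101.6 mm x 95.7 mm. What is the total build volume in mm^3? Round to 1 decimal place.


V = 26.3 * 101.6 * 95.7 = 255718.1 mm^3


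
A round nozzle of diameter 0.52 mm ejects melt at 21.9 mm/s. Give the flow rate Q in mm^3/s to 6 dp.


A = pi*(0.52/2)^2 = 0.21237166 mm^2
Q = 0.21237166 * 21.9 = 4.650939 mm^3/s


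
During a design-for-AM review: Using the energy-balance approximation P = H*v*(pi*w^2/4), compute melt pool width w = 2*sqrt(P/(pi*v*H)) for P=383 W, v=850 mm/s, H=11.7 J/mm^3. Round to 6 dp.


w = 2*sqrt(383/(pi*850*11.7)) = 0.221438 mm


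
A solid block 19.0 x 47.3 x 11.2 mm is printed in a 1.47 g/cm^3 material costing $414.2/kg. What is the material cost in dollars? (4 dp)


V = 19.0 * 47.3 * 11.2 = 10065.44 mm^3 = 10.06544 cm^3
Mass = 10.06544 * 1.47 / 1000 = 0.0147962 kg
Cost = 0.0147962 * 414.2 = 6.1286 $


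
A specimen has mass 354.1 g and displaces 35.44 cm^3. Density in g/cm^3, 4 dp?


rho = 354.1 / 35.44 = 9.9915 g/cm^3


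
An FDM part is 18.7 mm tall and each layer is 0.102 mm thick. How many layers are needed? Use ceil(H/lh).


Layers = ceil(18.7/0.102) = 184


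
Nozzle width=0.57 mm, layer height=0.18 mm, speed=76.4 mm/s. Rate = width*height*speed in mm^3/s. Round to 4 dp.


Rate = 0.57 * 0.18 * 76.4 = 7.8386 mm^3/s


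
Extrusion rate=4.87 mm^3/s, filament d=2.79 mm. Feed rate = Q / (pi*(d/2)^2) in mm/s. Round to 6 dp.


A = pi*(2.79/2)^2 = 6.113618
v = 4.87 / 6.113618 = 0.796582 mm/s


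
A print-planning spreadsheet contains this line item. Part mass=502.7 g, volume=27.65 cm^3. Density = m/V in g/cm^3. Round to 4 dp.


rho = 502.7 / 27.65 = 18.1808 g/cm^3


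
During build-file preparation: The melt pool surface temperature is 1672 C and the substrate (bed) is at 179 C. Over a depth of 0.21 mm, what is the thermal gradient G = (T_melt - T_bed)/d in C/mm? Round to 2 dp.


G = (1672-179)/0.21 = 7109.52 C/mm


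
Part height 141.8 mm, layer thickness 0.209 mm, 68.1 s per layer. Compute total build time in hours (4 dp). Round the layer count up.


Layers = ceil(141.8/0.209) = 679
t = 679 * 68.1 / 3600 = 12.8444 hrs


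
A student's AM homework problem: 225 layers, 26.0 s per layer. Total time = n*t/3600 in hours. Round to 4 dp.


t = 225 * 26.0 / 3600 = 1.625 hrs


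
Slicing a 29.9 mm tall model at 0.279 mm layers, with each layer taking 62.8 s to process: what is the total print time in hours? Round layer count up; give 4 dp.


Layers = ceil(29.9/0.279) = 108
t = 108 * 62.8 / 3600 = 1.884 hrs


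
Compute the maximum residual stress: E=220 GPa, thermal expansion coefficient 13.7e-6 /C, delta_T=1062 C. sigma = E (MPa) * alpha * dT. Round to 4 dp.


sigma = 220*1000 * 13.7e-6 * 1062 = 3200.868 MPa


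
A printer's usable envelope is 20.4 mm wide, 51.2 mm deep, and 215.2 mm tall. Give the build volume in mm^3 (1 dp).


V = 20.4 * 51.2 * 215.2 = 224772.1 mm^3


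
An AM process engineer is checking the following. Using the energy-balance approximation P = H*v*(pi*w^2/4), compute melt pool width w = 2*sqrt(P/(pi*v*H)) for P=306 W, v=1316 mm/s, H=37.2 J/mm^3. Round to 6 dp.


w = 2*sqrt(306/(pi*1316*37.2)) = 0.089211 mm


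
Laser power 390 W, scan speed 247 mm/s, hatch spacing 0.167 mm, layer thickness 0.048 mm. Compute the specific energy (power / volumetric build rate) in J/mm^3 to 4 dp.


Build rate = 247 * 0.167 * 0.048 = 1.979952 mm^3/s
SE = 390 / 1.979952 = 196.9745 J/mm^3


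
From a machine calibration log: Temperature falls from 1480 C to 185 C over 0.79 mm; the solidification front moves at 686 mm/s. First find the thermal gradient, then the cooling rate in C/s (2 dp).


G = (1480-185)/0.79 = 1639.24050633 C/mm
CR = 1639.24050633 * 686 = 1124518.99 C/s


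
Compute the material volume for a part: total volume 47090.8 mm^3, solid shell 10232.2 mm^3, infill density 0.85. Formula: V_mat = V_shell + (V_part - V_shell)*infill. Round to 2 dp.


V_infill = (47090.8 - 10232.2) * 0.85 = 31329.81
V_total = 10232.2 + 31329.81 = 41562.01 mm^3


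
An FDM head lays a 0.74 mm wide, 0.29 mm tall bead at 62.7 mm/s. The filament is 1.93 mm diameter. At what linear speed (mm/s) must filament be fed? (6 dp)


Q = 0.74 * 0.29 * 62.7 = 13.45542 mm^3/s
A_fil = pi*(1.93/2)^2 = 2.92552962 mm^2
v_feed = 13.45542 / 2.92552962 = 4.599311 mm/s


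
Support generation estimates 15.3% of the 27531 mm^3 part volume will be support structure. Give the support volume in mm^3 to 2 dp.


V_support = 27531 * 0.153 = 4212.24 mm^3


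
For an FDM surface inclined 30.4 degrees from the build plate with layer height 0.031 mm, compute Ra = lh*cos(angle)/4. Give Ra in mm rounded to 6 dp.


Ra = 0.031 * cos(30.4) / 4 = 0.006684 mm


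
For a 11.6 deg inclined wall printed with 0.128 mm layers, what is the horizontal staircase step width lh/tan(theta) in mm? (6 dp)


step = 0.128 / tan(11.6) = 0.623567 mm


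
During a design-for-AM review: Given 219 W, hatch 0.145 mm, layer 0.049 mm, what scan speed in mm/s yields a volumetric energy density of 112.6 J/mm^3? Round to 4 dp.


v = 219 / (112.6*0.145*0.049) = 273.7421 mm/s


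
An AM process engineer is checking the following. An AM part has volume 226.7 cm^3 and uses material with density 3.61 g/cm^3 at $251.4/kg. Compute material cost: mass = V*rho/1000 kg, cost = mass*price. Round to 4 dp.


Mass = 226.7*3.61/1000 = 0.818387 kg
Cost = 0.818387 * 251.4 = 205.7425 $


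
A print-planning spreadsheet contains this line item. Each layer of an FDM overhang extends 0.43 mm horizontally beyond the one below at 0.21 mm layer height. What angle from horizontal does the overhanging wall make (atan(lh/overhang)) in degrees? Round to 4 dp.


angle = atan(0.21/0.43) = 26.0296 degrees


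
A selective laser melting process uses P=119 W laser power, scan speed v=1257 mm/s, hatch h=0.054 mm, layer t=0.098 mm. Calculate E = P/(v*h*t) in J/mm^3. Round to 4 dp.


E = 119 / (1257*0.054*0.098) = 17.8892 J/mm^3


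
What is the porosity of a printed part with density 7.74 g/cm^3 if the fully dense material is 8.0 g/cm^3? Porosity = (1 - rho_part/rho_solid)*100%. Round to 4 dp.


Porosity = (1-7.74/8.0)*100 = 3.25 %


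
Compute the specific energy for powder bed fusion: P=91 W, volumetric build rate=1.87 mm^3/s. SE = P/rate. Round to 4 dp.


SE = 91 / 1.87 = 48.6631 J/mm^3


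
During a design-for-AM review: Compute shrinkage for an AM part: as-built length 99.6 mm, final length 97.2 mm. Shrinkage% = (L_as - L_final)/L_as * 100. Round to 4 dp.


Shrinkage = ((99.6-97.2)/99.6)*100 = 2.4096 %


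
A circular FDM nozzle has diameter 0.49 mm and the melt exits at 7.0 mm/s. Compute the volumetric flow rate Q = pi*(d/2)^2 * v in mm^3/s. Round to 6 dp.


A = pi*(0.49/2)^2 = 0.1885741 mm^2
Q = 0.1885741 * 7.0 = 1.320019 mm^3/s


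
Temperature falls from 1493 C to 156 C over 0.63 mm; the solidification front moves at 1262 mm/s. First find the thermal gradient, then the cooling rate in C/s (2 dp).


G = (1493-156)/0.63 = 2122.22222222 C/mm
CR = 2122.22222222 * 1262 = 2678244.44 C/s


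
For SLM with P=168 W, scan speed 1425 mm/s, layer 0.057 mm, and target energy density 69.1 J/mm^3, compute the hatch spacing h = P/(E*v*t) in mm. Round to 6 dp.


h = 168 / (69.1*1425*0.057) = 0.029932 mm


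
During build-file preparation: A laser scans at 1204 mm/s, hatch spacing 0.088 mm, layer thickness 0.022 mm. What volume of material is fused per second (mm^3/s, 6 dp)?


Rate = 1204 * 0.088 * 0.022 = 2.330944 mm^3/s


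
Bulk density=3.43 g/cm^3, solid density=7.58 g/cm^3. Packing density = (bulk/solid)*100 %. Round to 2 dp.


Packing = (3.43/7.58)*100 = 45.25 %


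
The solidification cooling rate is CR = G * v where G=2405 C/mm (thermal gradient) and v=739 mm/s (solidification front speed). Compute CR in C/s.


CR = 2405 * 739 = 1777295 C/s


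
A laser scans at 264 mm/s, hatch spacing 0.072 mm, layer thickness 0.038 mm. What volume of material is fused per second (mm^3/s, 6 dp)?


Rate = 264 * 0.072 * 0.038 = 0.722304 mm^3/s


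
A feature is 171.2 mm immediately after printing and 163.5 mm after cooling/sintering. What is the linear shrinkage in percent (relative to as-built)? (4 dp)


Shrinkage = ((171.2-163.5)/171.2)*100 = 4.4977 %


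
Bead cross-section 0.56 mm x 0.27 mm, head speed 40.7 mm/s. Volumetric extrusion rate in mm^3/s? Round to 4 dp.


Rate = 0.56 * 0.27 * 40.7 = 6.1538 mm^3/s


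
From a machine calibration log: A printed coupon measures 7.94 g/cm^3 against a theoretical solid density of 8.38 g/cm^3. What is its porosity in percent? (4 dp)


Porosity = (1-7.94/8.38)*100 = 5.2506 %


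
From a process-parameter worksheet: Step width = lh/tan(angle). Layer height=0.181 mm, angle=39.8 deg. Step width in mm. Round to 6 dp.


step = 0.181 / tan(39.8) = 0.217243 mm


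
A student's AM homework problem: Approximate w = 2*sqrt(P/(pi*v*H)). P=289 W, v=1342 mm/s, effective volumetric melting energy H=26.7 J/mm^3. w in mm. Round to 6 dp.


w = 2*sqrt(289/(pi*1342*26.7)) = 0.101338 mm


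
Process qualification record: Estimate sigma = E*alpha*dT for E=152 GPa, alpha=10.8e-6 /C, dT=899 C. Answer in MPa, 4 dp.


sigma = 152*1000 * 10.8e-6 * 899 = 1475.7984 MPa


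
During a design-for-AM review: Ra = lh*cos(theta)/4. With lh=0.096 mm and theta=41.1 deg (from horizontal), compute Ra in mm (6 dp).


Ra = 0.096 * cos(41.1) / 4 = 0.018086 mm


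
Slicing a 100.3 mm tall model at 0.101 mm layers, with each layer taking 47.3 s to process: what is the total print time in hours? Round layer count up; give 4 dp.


Layers = ceil(100.3/0.101) = 994
t = 994 * 47.3 / 3600 = 13.0601 hrs


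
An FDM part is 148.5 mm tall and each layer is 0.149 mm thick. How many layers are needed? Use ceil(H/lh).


Layers = ceil(148.5/0.149) = 997


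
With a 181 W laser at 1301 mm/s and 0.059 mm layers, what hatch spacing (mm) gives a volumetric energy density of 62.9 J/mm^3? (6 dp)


h = 181 / (62.9*1301*0.059) = 0.037489 mm


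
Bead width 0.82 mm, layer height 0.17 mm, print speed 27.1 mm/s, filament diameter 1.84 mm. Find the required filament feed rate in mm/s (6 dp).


Q = 0.82 * 0.17 * 27.1 = 3.77774 mm^3/s
A_fil = pi*(1.84/2)^2 = 2.65904402 mm^2
v_feed = 3.77774 / 2.65904402 = 1.420714 mm/s


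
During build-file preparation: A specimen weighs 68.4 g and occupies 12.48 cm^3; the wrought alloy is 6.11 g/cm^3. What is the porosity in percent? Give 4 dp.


rho_part = 68.4 / 12.48 = 5.48076923 g/cm^3
Porosity = (1 - 5.48076923/6.11)*100 = 10.2984 %


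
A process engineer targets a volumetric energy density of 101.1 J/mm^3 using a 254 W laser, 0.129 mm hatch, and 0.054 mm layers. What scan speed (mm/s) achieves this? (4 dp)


v = 254 / (101.1*0.129*0.054) = 360.6609 mm/s


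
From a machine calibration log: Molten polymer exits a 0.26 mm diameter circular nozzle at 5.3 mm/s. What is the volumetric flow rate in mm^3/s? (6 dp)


A = pi*(0.26/2)^2 = 0.05309292 mm^2
Q = 0.05309292 * 5.3 = 0.281392 mm^3/s


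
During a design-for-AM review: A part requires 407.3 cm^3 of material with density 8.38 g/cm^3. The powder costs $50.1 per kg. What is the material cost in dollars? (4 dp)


Mass = 407.3*8.38/1000 = 3.413174 kg
Cost = 3.413174 * 50.1 = 171.0 $


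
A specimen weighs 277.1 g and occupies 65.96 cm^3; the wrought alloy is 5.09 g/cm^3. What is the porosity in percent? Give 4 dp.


rho_part = 277.1 / 65.96 = 4.20103093 g/cm^3
Porosity = (1 - 4.20103093/5.09)*100 = 17.465 %


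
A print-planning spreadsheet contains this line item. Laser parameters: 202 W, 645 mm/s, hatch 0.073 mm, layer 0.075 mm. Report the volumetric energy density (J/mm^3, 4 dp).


E = 202 / (645*0.073*0.075) = 57.2015 J/mm^3


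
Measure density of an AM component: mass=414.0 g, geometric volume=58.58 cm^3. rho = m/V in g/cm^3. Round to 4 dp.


rho = 414.0 / 58.58 = 7.0673 g/cm^3


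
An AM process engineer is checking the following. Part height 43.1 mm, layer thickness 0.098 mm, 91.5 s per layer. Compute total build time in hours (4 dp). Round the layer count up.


Layers = ceil(43.1/0.098) = 440
t = 440 * 91.5 / 3600 = 11.1833 hrs


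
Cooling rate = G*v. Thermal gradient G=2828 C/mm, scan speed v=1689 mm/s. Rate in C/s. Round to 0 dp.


CR = 2828 * 1689 = 4776492 C/s


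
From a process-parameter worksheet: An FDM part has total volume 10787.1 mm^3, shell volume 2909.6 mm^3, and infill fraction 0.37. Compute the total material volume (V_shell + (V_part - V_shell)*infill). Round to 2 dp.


V_infill = (10787.1 - 2909.6) * 0.37 = 2914.68
V_total = 2909.6 + 2914.68 = 5824.28 mm^3


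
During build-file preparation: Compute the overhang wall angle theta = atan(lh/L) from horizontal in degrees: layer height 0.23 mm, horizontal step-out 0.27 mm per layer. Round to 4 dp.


angle = atan(0.23/0.27) = 40.4261 degrees


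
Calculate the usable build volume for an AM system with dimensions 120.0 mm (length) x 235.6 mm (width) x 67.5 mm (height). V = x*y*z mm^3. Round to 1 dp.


V = 120.0 * 235.6 * 67.5 = 1908360.0 mm^3


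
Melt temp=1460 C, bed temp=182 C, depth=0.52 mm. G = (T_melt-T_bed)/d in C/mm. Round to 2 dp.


G = (1460-182)/0.52 = 2457.69 C/mm


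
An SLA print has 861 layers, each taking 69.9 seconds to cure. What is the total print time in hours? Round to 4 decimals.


t = 861 * 69.9 / 3600 = 16.7178 hrs


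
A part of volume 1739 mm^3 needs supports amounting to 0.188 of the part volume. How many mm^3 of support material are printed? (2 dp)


V_support = 1739 * 0.188 = 326.93 mm^3


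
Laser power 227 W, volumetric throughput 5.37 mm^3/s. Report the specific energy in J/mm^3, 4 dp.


SE = 227 / 5.37 = 42.2719 J/mm^3


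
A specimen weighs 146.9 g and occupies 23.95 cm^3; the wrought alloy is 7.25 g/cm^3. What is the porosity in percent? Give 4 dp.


rho_part = 146.9 / 23.95 = 6.13361169 g/cm^3
Porosity = (1 - 6.13361169/7.25)*100 = 15.3985 %


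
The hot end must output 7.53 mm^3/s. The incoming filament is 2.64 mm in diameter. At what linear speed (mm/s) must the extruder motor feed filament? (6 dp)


A = pi*(2.64/2)^2 = 5.473911
v = 7.53 / 5.473911 = 1.375616 mm/s


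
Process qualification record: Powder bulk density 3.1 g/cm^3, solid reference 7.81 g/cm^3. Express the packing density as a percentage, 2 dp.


Packing = (3.1/7.81)*100 = 39.69 %


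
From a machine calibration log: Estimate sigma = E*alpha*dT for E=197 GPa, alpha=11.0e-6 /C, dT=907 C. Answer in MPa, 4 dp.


sigma = 197*1000 * 11.0e-6 * 907 = 1965.469 MPa


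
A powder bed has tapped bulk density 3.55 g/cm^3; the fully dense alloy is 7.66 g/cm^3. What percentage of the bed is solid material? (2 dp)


Packing = (3.55/7.66)*100 = 46.34 %


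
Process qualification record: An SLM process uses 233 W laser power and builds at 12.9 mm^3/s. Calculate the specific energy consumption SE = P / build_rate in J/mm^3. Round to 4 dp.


SE = 233 / 12.9 = 18.062 J/mm^3


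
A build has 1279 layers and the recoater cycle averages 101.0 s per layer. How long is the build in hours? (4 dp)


t = 1279 * 101.0 / 3600 = 35.8831 hrs


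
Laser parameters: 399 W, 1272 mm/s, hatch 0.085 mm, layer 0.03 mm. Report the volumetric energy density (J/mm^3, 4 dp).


E = 399 / (1272*0.085*0.03) = 123.0115 J/mm^3


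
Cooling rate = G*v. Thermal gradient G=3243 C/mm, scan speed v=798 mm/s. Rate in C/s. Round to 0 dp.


CR = 3243 * 798 = 2587914 C/s


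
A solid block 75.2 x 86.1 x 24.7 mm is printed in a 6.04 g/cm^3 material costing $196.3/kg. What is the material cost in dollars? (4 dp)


V = 75.2 * 86.1 * 24.7 = 159925.584 mm^3 = 159.925584 cm^3
Mass = 159.925584 * 6.04 / 1000 = 0.96595053 kg
Cost = 0.96595053 * 196.3 = 189.6161 $


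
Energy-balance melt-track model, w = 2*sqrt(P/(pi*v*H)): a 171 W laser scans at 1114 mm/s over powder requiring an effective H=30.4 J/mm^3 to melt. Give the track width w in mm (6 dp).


w = 2*sqrt(171/(pi*1114*30.4)) = 0.080181 mm


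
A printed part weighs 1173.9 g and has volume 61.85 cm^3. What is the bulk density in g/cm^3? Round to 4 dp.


rho = 1173.9 / 61.85 = 18.9798 g/cm^3


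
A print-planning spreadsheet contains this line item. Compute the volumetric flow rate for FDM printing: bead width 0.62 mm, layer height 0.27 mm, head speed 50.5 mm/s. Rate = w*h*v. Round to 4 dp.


Rate = 0.62 * 0.27 * 50.5 = 8.4537 mm^3/s


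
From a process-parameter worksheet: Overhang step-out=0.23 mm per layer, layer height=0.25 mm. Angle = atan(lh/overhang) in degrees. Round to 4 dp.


angle = atan(0.25/0.23) = 47.3859 degrees


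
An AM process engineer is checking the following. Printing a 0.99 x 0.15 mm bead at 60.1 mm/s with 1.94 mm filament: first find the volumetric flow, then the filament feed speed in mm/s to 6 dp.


Q = 0.99 * 0.15 * 60.1 = 8.92485 mm^3/s
A_fil = pi*(1.94/2)^2 = 2.95592453 mm^2
v_feed = 8.92485 / 2.95592453 = 3.019309 mm/s


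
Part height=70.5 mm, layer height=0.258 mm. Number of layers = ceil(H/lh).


Layers = ceil(70.5/0.258) = 274


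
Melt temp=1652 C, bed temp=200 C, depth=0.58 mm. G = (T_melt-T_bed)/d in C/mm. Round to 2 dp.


G = (1652-200)/0.58 = 2503.45 C/mm


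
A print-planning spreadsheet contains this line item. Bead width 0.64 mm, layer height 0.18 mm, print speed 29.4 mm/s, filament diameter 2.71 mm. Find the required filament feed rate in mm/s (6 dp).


Q = 0.64 * 0.18 * 29.4 = 3.38688 mm^3/s
A_fil = pi*(2.71/2)^2 = 5.76804265 mm^2
v_feed = 3.38688 / 5.76804265 = 0.58718 mm/s


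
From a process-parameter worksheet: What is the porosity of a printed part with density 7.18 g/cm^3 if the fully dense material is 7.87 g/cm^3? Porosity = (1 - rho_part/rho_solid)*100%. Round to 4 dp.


Porosity = (1-7.18/7.87)*100 = 8.7675 %


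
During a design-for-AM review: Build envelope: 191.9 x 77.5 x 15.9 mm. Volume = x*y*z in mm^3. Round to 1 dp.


V = 191.9 * 77.5 * 15.9 = 236468.8 mm^3


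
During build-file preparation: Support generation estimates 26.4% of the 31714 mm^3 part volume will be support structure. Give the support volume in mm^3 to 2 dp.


V_support = 31714 * 0.264 = 8372.5 mm^3


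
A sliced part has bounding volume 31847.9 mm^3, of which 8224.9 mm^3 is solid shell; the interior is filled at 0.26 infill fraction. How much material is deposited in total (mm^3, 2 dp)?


V_infill = (31847.9 - 8224.9) * 0.26 = 6141.98
V_total = 8224.9 + 6141.98 = 14366.88 mm^3


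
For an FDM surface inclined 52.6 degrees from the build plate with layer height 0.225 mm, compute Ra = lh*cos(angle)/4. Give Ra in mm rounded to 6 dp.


Ra = 0.225 * cos(52.6) / 4 = 0.034165 mm


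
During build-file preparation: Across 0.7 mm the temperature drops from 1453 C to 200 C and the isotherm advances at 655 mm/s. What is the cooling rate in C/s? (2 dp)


G = (1453-200)/0.7 = 1790.0 C/mm
CR = 1790.0 * 655 = 1172450.0 C/s


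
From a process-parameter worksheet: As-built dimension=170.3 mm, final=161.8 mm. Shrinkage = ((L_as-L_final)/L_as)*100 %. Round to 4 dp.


Shrinkage = ((170.3-161.8)/170.3)*100 = 4.9912 %


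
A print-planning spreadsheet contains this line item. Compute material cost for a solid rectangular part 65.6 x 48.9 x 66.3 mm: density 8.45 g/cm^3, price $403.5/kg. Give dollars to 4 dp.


V = 65.6 * 48.9 * 66.3 = 212679.792 mm^3 = 212.679792 cm^3
Mass = 212.679792 * 8.45 / 1000 = 1.79714424 kg
Cost = 1.79714424 * 403.5 = 725.1477 $


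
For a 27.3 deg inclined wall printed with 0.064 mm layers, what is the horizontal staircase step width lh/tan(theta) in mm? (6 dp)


step = 0.064 / tan(27.3) = 0.123998 mm


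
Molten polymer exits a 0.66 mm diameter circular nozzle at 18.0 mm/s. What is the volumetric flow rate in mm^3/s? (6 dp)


A = pi*(0.66/2)^2 = 0.34211944 mm^2
Q = 0.34211944 * 18.0 = 6.15815 mm^3/s


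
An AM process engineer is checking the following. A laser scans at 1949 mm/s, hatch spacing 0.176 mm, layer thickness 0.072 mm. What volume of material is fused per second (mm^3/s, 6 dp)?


Rate = 1949 * 0.176 * 0.072 = 24.697728 mm^3/s


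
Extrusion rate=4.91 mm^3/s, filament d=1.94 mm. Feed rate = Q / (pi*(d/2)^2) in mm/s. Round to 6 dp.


A = pi*(1.94/2)^2 = 2.955925
v = 4.91 / 2.955925 = 1.661071 mm/s


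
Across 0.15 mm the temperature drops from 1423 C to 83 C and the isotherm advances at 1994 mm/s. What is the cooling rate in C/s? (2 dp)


G = (1423-83)/0.15 = 8933.33333333 C/mm
CR = 8933.33333333 * 1994 = 17813066.67 C/s


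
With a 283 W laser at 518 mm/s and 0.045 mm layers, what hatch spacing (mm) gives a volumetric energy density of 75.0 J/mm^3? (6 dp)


h = 283 / (75.0*518*0.045) = 0.161876 mm


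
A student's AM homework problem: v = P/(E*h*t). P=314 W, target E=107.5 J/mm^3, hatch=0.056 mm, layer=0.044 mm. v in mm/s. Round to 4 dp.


v = 314 / (107.5*0.056*0.044) = 1185.4425 mm/s


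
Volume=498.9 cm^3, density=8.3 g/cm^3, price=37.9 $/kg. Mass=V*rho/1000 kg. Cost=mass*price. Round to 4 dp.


Mass = 498.9*8.3/1000 = 4.14087 kg
Cost = 4.14087 * 37.9 = 156.939 $


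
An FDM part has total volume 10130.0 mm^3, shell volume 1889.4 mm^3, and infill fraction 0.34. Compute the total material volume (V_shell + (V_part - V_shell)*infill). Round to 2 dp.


V_infill = (10130.0 - 1889.4) * 0.34 = 2801.8
V_total = 1889.4 + 2801.8 = 4691.2 mm^3


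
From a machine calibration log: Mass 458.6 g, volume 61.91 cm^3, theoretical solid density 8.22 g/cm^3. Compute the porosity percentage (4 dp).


rho_part = 458.6 / 61.91 = 7.40752706 g/cm^3
Porosity = (1 - 7.40752706/8.22)*100 = 9.8841 %


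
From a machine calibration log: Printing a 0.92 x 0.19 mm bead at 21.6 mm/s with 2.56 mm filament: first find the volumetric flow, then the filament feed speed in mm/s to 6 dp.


Q = 0.92 * 0.19 * 21.6 = 3.77568 mm^3/s
A_fil = pi*(2.56/2)^2 = 5.1471854 mm^2
v_feed = 3.77568 / 5.1471854 = 0.733543 mm/s


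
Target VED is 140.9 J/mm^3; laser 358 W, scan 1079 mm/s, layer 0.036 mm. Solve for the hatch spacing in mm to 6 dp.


h = 358 / (140.9*1079*0.036) = 0.065411 mm


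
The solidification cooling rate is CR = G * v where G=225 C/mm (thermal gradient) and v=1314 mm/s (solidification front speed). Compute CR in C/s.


CR = 225 * 1314 = 295650 C/s


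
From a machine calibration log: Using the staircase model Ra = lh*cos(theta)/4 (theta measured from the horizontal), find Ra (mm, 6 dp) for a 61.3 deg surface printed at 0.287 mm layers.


Ra = 0.287 * cos(61.3) / 4 = 0.034456 mm


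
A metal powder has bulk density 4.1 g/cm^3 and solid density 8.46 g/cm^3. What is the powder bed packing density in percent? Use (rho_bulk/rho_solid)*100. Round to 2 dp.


Packing = (4.1/8.46)*100 = 48.46 %


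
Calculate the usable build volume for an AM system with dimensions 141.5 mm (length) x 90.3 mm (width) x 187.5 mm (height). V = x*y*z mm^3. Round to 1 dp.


V = 141.5 * 90.3 * 187.5 = 2395771.9 mm^3


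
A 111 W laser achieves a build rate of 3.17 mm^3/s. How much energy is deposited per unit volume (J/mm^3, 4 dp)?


SE = 111 / 3.17 = 35.0158 J/mm^3


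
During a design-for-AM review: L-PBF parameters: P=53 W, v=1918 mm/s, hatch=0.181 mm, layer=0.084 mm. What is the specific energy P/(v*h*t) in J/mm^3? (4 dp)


Build rate = 1918 * 0.181 * 0.084 = 29.161272 mm^3/s
SE = 53 / 29.161272 = 1.8175 J/mm^3


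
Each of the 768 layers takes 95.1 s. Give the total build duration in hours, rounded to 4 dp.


t = 768 * 95.1 / 3600 = 20.288 hrs


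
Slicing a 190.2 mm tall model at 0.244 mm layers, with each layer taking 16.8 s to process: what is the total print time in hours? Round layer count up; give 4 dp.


Layers = ceil(190.2/0.244) = 780
t = 780 * 16.8 / 3600 = 3.64 hrs


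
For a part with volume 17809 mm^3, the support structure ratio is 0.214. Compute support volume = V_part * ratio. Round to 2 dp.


V_support = 17809 * 0.214 = 3811.13 mm^3


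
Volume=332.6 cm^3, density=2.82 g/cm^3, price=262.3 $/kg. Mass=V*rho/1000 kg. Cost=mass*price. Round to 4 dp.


Mass = 332.6*2.82/1000 = 0.937932 kg
Cost = 0.937932 * 262.3 = 246.0196 $


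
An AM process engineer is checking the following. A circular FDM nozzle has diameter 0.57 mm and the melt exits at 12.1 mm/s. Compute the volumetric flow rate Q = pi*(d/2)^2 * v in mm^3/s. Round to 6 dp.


A = pi*(0.57/2)^2 = 0.25517586 mm^2
Q = 0.25517586 * 12.1 = 3.087628 mm^3/s


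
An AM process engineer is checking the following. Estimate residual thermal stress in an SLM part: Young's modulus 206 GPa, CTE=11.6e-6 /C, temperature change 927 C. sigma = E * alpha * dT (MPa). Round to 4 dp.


sigma = 206*1000 * 11.6e-6 * 927 = 2215.1592 MPa


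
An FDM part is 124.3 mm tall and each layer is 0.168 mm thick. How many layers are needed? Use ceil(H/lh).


Layers = ceil(124.3/0.168) = 740


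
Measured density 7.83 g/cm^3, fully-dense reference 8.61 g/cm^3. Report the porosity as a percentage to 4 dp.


Porosity = (1-7.83/8.61)*100 = 9.0592 %


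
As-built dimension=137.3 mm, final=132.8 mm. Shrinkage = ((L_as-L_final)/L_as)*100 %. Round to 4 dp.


Shrinkage = ((137.3-132.8)/137.3)*100 = 3.2775 %


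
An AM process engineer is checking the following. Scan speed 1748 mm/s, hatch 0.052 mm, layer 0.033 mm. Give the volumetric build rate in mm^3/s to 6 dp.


Rate = 1748 * 0.052 * 0.033 = 2.999568 mm^3/s


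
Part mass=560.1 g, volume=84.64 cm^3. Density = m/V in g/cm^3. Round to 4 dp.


rho = 560.1 / 84.64 = 6.6174 g/cm^3


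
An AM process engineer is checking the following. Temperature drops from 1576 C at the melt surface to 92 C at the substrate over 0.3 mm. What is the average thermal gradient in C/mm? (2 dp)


G = (1576-92)/0.3 = 4946.67 C/mm


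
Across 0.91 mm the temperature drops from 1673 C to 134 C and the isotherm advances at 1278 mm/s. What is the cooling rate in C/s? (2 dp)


G = (1673-134)/0.91 = 1691.20879121 C/mm
CR = 1691.20879121 * 1278 = 2161364.84 C/s


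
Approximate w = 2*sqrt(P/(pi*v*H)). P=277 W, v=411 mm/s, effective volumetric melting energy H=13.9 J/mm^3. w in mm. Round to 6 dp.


w = 2*sqrt(277/(pi*411*13.9)) = 0.248466 mm


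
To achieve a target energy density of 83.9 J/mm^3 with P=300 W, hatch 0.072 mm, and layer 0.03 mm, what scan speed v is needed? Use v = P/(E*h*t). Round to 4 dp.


v = 300 / (83.9*0.072*0.03) = 1655.4099 mm/s


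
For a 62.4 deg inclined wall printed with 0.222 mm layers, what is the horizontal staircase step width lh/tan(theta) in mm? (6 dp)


step = 0.222 / tan(62.4) = 0.116059 mm


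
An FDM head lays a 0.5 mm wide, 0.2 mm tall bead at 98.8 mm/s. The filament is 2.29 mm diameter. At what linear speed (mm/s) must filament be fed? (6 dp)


Q = 0.5 * 0.2 * 98.8 = 9.88 mm^3/s
A_fil = pi*(2.29/2)^2 = 4.11870651 mm^2
v_feed = 9.88 / 4.11870651 = 2.398811 mm/s


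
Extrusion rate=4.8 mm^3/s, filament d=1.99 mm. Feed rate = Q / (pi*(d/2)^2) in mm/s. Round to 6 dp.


A = pi*(1.99/2)^2 = 3.110255
v = 4.8 / 3.110255 = 1.543282 mm/s


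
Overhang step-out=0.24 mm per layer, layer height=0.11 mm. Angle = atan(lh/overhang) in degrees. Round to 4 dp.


angle = atan(0.11/0.24) = 24.6236 degrees


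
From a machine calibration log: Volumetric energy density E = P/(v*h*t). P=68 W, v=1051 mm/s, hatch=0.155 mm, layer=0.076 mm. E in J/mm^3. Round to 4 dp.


E = 68 / (1051*0.155*0.076) = 5.4924 J/mm^3


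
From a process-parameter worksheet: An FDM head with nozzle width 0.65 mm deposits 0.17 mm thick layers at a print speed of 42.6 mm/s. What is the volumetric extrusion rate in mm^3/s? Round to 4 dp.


Rate = 0.65 * 0.17 * 42.6 = 4.7073 mm^3/s


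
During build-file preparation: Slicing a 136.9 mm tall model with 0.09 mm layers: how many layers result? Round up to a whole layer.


Layers = ceil(136.9/0.09) = 1522


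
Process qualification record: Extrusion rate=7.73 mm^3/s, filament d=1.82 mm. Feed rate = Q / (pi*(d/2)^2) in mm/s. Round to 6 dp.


A = pi*(1.82/2)^2 = 2.601553
v = 7.73 / 2.601553 = 2.971302 mm/s


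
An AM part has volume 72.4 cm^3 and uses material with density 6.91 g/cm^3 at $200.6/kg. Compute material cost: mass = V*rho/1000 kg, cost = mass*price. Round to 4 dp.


Mass = 72.4*6.91/1000 = 0.500284 kg
Cost = 0.500284 * 200.6 = 100.357 $


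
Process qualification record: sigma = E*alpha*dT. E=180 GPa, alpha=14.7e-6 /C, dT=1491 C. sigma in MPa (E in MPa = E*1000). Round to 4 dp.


sigma = 180*1000 * 14.7e-6 * 1491 = 3945.186 MPa


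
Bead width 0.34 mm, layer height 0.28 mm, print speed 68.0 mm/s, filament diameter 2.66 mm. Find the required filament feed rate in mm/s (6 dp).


Q = 0.34 * 0.28 * 68.0 = 6.4736 mm^3/s
A_fil = pi*(2.66/2)^2 = 5.55716324 mm^2
v_feed = 6.4736 / 5.55716324 = 1.164911 mm/s


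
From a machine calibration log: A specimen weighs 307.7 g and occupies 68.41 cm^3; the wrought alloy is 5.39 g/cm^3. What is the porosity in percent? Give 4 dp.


rho_part = 307.7 / 68.41 = 4.49788043 g/cm^3
Porosity = (1 - 4.49788043/5.39)*100 = 16.5514 %


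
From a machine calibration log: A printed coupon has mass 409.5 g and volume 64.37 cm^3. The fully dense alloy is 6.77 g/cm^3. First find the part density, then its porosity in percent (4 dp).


rho_part = 409.5 / 64.37 = 6.36165916 g/cm^3
Porosity = (1 - 6.36165916/6.77)*100 = 6.0316 %


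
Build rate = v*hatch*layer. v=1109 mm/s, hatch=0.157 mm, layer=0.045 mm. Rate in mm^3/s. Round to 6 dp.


Rate = 1109 * 0.157 * 0.045 = 7.835085 mm^3/s


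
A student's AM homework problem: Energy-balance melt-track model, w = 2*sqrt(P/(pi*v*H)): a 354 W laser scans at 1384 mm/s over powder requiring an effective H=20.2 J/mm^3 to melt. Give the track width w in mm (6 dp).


w = 2*sqrt(354/(pi*1384*20.2)) = 0.126973 mm


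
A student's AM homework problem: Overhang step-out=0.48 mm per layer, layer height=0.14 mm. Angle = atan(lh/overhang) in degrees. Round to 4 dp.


angle = atan(0.14/0.48) = 16.2602 degrees


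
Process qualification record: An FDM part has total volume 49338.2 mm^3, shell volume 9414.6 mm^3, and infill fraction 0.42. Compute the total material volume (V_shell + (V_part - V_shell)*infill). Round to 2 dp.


V_infill = (49338.2 - 9414.6) * 0.42 = 16767.91
V_total = 9414.6 + 16767.91 = 26182.51 mm^3


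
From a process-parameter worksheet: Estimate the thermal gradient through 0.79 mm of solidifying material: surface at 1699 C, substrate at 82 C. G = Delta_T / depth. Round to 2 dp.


G = (1699-82)/0.79 = 2046.84 C/mm


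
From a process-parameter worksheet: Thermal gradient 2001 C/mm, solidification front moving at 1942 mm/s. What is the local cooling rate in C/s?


CR = 2001 * 1942 = 3885942 C/s


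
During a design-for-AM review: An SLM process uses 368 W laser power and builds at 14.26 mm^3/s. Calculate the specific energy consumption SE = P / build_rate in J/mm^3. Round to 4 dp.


SE = 368 / 14.26 = 25.8065 J/mm^3


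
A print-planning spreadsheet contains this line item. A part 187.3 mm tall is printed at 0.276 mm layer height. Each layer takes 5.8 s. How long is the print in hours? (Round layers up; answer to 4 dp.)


Layers = ceil(187.3/0.276) = 679
t = 679 * 5.8 / 3600 = 1.0939 hrs


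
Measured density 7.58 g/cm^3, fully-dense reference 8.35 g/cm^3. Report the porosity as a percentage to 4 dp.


Porosity = (1-7.58/8.35)*100 = 9.2216 %


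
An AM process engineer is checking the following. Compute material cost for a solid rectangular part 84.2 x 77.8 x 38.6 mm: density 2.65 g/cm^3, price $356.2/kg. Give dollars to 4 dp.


V = 84.2 * 77.8 * 38.6 = 252859.336 mm^3 = 252.859336 cm^3
Mass = 252.859336 * 2.65 / 1000 = 0.67007724 kg
Cost = 0.67007724 * 356.2 = 238.6815 $


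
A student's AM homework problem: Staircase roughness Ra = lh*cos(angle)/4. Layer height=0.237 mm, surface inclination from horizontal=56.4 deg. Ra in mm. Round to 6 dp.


Ra = 0.237 * cos(56.4) / 4 = 0.032788 mm


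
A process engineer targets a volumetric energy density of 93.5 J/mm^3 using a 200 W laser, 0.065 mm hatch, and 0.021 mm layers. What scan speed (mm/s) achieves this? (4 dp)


v = 200 / (93.5*0.065*0.021) = 1567.0604 mm/s


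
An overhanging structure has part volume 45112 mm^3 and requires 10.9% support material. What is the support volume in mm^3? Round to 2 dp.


V_support = 45112 * 0.109 = 4917.21 mm^3


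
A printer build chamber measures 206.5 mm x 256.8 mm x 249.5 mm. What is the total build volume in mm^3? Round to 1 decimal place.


V = 206.5 * 256.8 * 249.5 = 13230785.4 mm^3


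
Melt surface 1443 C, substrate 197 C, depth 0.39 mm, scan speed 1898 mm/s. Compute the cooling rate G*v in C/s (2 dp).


G = (1443-197)/0.39 = 3194.87179487 C/mm
CR = 3194.87179487 * 1898 = 6063866.67 C/s


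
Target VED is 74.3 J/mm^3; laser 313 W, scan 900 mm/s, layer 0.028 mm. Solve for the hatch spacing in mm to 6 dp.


h = 313 / (74.3*900*0.028) = 0.167169 mm


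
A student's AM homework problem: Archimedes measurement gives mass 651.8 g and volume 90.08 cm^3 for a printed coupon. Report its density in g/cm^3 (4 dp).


rho = 651.8 / 90.08 = 7.2358 g/cm^3


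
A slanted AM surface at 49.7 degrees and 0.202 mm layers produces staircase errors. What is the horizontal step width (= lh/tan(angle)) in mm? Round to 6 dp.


step = 0.202 / tan(49.7) = 0.171308 mm


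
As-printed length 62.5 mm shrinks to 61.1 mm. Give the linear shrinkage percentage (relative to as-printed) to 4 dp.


Shrinkage = ((62.5-61.1)/62.5)*100 = 2.24 %


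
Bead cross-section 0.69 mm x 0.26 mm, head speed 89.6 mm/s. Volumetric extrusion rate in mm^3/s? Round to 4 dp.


Rate = 0.69 * 0.26 * 89.6 = 16.0742 mm^3/s


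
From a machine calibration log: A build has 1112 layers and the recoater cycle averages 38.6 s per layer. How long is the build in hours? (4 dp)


t = 1112 * 38.6 / 3600 = 11.9231 hrs


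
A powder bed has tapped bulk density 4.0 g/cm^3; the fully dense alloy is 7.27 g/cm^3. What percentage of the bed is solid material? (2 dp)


Packing = (4.0/7.27)*100 = 55.02 %


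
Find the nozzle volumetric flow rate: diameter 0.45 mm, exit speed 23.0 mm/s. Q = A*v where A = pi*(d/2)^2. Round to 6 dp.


A = pi*(0.45/2)^2 = 0.15904313 mm^2
Q = 0.15904313 * 23.0 = 3.657992 mm^3/s


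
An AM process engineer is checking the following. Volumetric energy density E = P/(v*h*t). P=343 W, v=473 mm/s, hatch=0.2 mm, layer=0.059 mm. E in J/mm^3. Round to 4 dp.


E = 343 / (473*0.2*0.059) = 61.4541 J/mm^3


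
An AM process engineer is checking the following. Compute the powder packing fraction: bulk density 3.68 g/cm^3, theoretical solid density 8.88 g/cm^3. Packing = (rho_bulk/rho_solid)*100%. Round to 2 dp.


Packing = (3.68/8.88)*100 = 41.44 %


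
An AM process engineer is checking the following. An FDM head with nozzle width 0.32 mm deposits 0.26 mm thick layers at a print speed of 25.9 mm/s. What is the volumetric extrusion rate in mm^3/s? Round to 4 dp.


Rate = 0.32 * 0.26 * 25.9 = 2.1549 mm^3/s


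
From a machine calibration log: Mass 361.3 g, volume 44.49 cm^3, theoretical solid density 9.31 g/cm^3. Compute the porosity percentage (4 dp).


rho_part = 361.3 / 44.49 = 8.12092605 g/cm^3
Porosity = (1 - 8.12092605/9.31)*100 = 12.772 %


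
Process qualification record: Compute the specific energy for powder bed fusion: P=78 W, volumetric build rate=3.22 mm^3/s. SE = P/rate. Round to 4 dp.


SE = 78 / 3.22 = 24.2236 J/mm^3
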